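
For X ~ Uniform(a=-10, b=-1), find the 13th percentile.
-8.8300

We have X ~ Uniform(a=-10, b=-1).

We want to find x such that P(X ≤ x) = 0.13.

This is the 13th percentile, which means 13% of values fall below this point.

Using the inverse CDF (quantile function):
x = F⁻¹(0.13) = -8.8300

Verification: P(X ≤ -8.8300) = 0.13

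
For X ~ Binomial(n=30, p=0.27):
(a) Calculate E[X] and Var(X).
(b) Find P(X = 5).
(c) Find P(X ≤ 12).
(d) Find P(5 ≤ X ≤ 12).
(a) E[X] = 8.1000, Var(X) = 5.9130
(b) P(X = 5) = 0.078293
(c) P(X ≤ 12) = 0.960530
(d) P(5 ≤ X ≤ 12) = 0.897833

We have X ~ Binomial(n=30, p=0.27).

(a) Moments:
E[X] = 8.1000
Var(X) = 5.9130
σ = √Var(X) = 2.4317

(b) Point probability using PMF:
P(X = 5) = 0.078293

(c) Cumulative probability using CDF:
P(X ≤ 12) = F(12) = 0.960530

(d) Range probability:
P(5 ≤ X ≤ 12) = P(X ≤ 12) - P(X ≤ 4)
                   = F(12) - F(4)
                   = 0.960530 - 0.062697
                   = 0.897833

This means approximately 89.8% of outcomes fall in the interval [5, 12].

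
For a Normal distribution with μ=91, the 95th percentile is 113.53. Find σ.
σ = 13.6973

For X ~ Normal(μ, σ), the p-th percentile satisfies x = μ + z_p × σ,
where z_p = Φ⁻¹(p) is the standard normal quantile.

Step 1: z_{0.95} = Φ⁻¹(0.95) = 1.6449

Step 2: Solve for σ:
113.53 = 91 + 1.6449 × σ
σ = (113.53 - 91) / 1.6449
σ = 22.53 / 1.6449
σ = 13.6973

Verification: μ + z × σ = 91 + 1.6449 × 13.6973 = 113.53 ✓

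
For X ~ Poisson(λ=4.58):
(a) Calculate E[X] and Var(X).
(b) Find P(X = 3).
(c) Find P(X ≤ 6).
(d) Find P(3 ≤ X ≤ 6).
(a) E[X] = 4.5800, Var(X) = 4.5800
(b) P(X = 3) = 0.164201
(c) P(X ≤ 6) = 0.820666
(d) P(3 ≤ X ≤ 6) = 0.655889

We have X ~ Poisson(λ=4.58).

(a) Moments:
E[X] = 4.5800
Var(X) = 4.5800
σ = √Var(X) = 2.1401

(b) Point probability using PMF:
P(X = 3) = 0.164201

(c) Cumulative probability using CDF:
P(X ≤ 6) = F(6) = 0.820666

(d) Range probability:
P(3 ≤ X ≤ 6) = P(X ≤ 6) - P(X ≤ 2)
                   = F(6) - F(2)
                   = 0.820666 - 0.164778
                   = 0.655889

This means approximately 65.6% of outcomes fall in the interval [3, 6].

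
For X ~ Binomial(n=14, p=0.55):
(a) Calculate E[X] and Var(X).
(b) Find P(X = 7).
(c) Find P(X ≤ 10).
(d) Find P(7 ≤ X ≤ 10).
(a) E[X] = 7.7000, Var(X) = 3.4650
(b) P(X = 7) = 0.195242
(c) P(X ≤ 10) = 0.936785
(d) P(7 ≤ X ≤ 10) = 0.678148

We have X ~ Binomial(n=14, p=0.55).

(a) Moments:
E[X] = 7.7000
Var(X) = 3.4650
σ = √Var(X) = 1.8615

(b) Point probability using PMF:
P(X = 7) = 0.195242

(c) Cumulative probability using CDF:
P(X ≤ 10) = F(10) = 0.936785

(d) Range probability:
P(7 ≤ X ≤ 10) = P(X ≤ 10) - P(X ≤ 6)
                   = F(10) - F(6)
                   = 0.936785 - 0.258637
                   = 0.678148

This means approximately 67.8% of outcomes fall in the interval [7, 10].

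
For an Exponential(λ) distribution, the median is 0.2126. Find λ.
λ = 3.2603

For X ~ Exponential(λ), the CDF is F(x) = 1 - e^(-λx).
The median m satisfies F(m) = 0.5:
1 - e^(-λm) = 0.5
e^(-λm) = 0.5
λm = ln(2)
m = ln(2) / λ

Given m = 0.2126:
λ = ln(2) / 0.2126 = 0.693147 / 0.2126 = 3.2603

Verification: ln(2) / 3.2603 = 0.2126 ✓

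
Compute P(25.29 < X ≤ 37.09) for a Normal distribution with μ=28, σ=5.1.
0.665074

We have X ~ Normal(μ=28, σ=5.1).

To find P(25.29 < X ≤ 37.09), we use:
P(25.29 < X ≤ 37.09) = P(X ≤ 37.09) - P(X ≤ 25.29)
                 = F(37.09) - F(25.29)
                 = 0.962654 - 0.297580
                 = 0.665074

So there's approximately a 66.5% chance that X falls in this range.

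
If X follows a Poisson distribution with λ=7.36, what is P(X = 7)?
0.147675

We have X ~ Poisson(λ=7.36).

For a Poisson distribution, the PMF gives us the probability of each outcome.

Using the PMF formula:
P(X = 7) = 0.147675

Rounded to 4 decimal places: 0.1477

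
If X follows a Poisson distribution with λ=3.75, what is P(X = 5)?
0.145335

We have X ~ Poisson(λ=3.75).

For a Poisson distribution, the PMF gives us the probability of each outcome.

Using the PMF formula:
P(X = 5) = 0.145335

Rounded to 4 decimal places: 0.1453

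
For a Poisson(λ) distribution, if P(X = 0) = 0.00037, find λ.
λ = 7.9020

For a Poisson(λ) distribution, the PMF at 0 is:
P(X = 0) = λ^0 e^(-λ) / 0! = e^(-λ)

Given P(X = 0) = 0.00037:
e^(-λ) = 0.00037
-λ = ln(0.00037)
λ = -ln(0.00037) = 7.9020

Verification: e^(-7.9020) = 0.00037 ✓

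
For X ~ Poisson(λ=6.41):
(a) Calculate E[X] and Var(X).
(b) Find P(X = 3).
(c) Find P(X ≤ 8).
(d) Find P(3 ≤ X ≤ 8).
(a) E[X] = 6.4100, Var(X) = 6.4100
(b) P(X = 3) = 0.072210
(c) P(X ≤ 8) = 0.802153
(d) P(3 ≤ X ≤ 8) = 0.756168

We have X ~ Poisson(λ=6.41).

(a) Moments:
E[X] = 6.4100
Var(X) = 6.4100
σ = √Var(X) = 2.5318

(b) Point probability using PMF:
P(X = 3) = 0.072210

(c) Cumulative probability using CDF:
P(X ≤ 8) = F(8) = 0.802153

(d) Range probability:
P(3 ≤ X ≤ 8) = P(X ≤ 8) - P(X ≤ 2)
                   = F(8) - F(2)
                   = 0.802153 - 0.045985
                   = 0.756168

This means approximately 75.6% of outcomes fall in the interval [3, 8].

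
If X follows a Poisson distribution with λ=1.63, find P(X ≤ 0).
0.195930

We have X ~ Poisson(λ=1.63).

The CDF gives us P(X ≤ k).

Using the CDF:
P(X ≤ 0) = 0.195930

This means there's approximately a 19.6% chance that X is at most 0.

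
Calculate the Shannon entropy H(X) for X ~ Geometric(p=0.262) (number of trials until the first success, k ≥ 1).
2.1952 nats

We have X ~ Geometric(p=0.262) (number of trials until the first success, k ≥ 1).

The Shannon entropy measures the uncertainty or information content of the distribution.

For a Geometric distribution with p=0.262 (number of trials until the first success, k ≥ 1):
H(X) = 2.1952 nats

(In bits, this would be 3.1670 bits.)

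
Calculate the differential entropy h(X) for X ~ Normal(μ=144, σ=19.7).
4.3996 nats

We have X ~ Normal(μ=144, σ=19.7).

The differential entropy measures the uncertainty or information content of the distribution.

For a Normal distribution with μ=144, σ=19.7:
h(X) = 4.3996 nats

(In bits, this would be 6.3472 bits.)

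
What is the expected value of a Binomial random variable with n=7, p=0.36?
2.5200

We have X ~ Binomial(n=7, p=0.36).

For a Binomial distribution with n=7, p=0.36:
E[X] = 2.5200

This is the expected (average) value of X.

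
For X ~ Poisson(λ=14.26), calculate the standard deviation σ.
3.7762

We have X ~ Poisson(λ=14.26).

For a Poisson distribution with λ=14.26:
σ = √Var(X) = 3.7762

The standard deviation is the square root of the variance.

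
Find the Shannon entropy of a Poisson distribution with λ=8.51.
2.4791 nats

We have X ~ Poisson(λ=8.51).

The Shannon entropy measures the uncertainty or information content of the distribution.

For a Poisson distribution with λ=8.51:
H(X) = 2.4791 nats

(In bits, this would be 3.5765 bits.)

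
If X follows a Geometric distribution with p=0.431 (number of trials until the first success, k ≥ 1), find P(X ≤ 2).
0.676239

We have X ~ Geometric(p=0.431) (number of trials until the first success, k ≥ 1).

The CDF gives us P(X ≤ k).

Using the CDF:
P(X ≤ 2) = 0.676239

This means there's approximately a 67.6% chance that X is at most 2.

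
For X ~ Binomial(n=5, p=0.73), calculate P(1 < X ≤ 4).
0.771860

We have X ~ Binomial(n=5, p=0.73).

To find P(1 < X ≤ 4), we use:
P(1 < X ≤ 4) = P(X ≤ 4) - P(X ≤ 1)
                 = F(4) - F(1)
                 = 0.792693 - 0.020832
                 = 0.771860

So there's approximately a 77.2% chance that X falls in this range.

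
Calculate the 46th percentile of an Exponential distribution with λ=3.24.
0.1902

We have X ~ Exponential(λ=3.24).

We want to find x such that P(X ≤ x) = 0.46.

This is the 46th percentile, which means 46% of values fall below this point.

Using the inverse CDF (quantile function):
x = F⁻¹(0.46) = 0.1902

Verification: P(X ≤ 0.1902) = 0.46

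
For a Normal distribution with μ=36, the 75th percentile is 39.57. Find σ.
σ = 5.2929

For X ~ Normal(μ, σ), the p-th percentile satisfies x = μ + z_p × σ,
where z_p = Φ⁻¹(p) is the standard normal quantile.

Step 1: z_{0.75} = Φ⁻¹(0.75) = 0.6745

Step 2: Solve for σ:
39.57 = 36 + 0.6745 × σ
σ = (39.57 - 36) / 0.6745
σ = 3.57 / 0.6745
σ = 5.2929

Verification: μ + z × σ = 36 + 0.6745 × 5.2929 = 39.57 ✓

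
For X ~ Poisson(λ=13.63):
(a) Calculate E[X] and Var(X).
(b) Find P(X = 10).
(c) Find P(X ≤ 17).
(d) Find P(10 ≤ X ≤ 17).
(a) E[X] = 13.6300, Var(X) = 13.6300
(b) P(X = 10) = 0.073411
(c) P(X ≤ 17) = 0.852507
(d) P(10 ≤ X ≤ 17) = 0.724401

We have X ~ Poisson(λ=13.63).

(a) Moments:
E[X] = 13.6300
Var(X) = 13.6300
σ = √Var(X) = 3.6919

(b) Point probability using PMF:
P(X = 10) = 0.073411

(c) Cumulative probability using CDF:
P(X ≤ 17) = F(17) = 0.852507

(d) Range probability:
P(10 ≤ X ≤ 17) = P(X ≤ 17) - P(X ≤ 9)
                   = F(17) - F(9)
                   = 0.852507 - 0.128106
                   = 0.724401

This means approximately 72.4% of outcomes fall in the interval [10, 17].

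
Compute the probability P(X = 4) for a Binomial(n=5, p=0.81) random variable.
0.408944

We have X ~ Binomial(n=5, p=0.81).

For a Binomial distribution, the PMF gives us the probability of each outcome.

Using the PMF formula:
P(X = 4) = 0.408944

Rounded to 4 decimal places: 0.4089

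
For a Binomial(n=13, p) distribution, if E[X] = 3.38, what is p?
p = 0.26

For a Binomial(n, p) distribution:
E[X] = n × p

Given n = 13 and E[X] = 3.38:
3.38 = 13 × p
p = 3.38 / 13 = 0.26

Verification: Binomial(13, 0.26) has E[X] = 3.38 ✓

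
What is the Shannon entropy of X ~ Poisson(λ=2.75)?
1.8836 nats

We have X ~ Poisson(λ=2.75).

The Shannon entropy measures the uncertainty or information content of the distribution.

For a Poisson distribution with λ=2.75:
H(X) = 1.8836 nats

(In bits, this would be 2.7175 bits.)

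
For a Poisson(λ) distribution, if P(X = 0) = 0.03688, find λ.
λ = 3.3001

For a Poisson(λ) distribution, the PMF at 0 is:
P(X = 0) = λ^0 e^(-λ) / 0! = e^(-λ)

Given P(X = 0) = 0.03688:
e^(-λ) = 0.03688
-λ = ln(0.03688)
λ = -ln(0.03688) = 3.3001

Verification: e^(-3.3001) = 0.03688 ✓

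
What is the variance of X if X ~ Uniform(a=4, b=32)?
65.3333

We have X ~ Uniform(a=4, b=32).

For a Uniform distribution with a=4, b=32:
Var(X) = 65.3333

The variance measures the spread of the distribution around the mean.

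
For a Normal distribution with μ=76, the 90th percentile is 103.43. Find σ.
σ = 21.4037

For X ~ Normal(μ, σ), the p-th percentile satisfies x = μ + z_p × σ,
where z_p = Φ⁻¹(p) is the standard normal quantile.

Step 1: z_{0.9} = Φ⁻¹(0.9) = 1.2816

Step 2: Solve for σ:
103.43 = 76 + 1.2816 × σ
σ = (103.43 - 76) / 1.2816
σ = 27.43 / 1.2816
σ = 21.4037

Verification: μ + z × σ = 76 + 1.2816 × 21.4037 = 103.43 ✓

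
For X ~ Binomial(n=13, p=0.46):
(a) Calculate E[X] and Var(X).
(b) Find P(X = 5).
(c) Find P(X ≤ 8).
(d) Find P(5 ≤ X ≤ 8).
(a) E[X] = 5.9800, Var(X) = 3.2292
(b) P(X = 5) = 0.191654
(c) P(X ≤ 8) = 0.919720
(d) P(5 ≤ X ≤ 8) = 0.713237

We have X ~ Binomial(n=13, p=0.46).

(a) Moments:
E[X] = 5.9800
Var(X) = 3.2292
σ = √Var(X) = 1.7970

(b) Point probability using PMF:
P(X = 5) = 0.191654

(c) Cumulative probability using CDF:
P(X ≤ 8) = F(8) = 0.919720

(d) Range probability:
P(5 ≤ X ≤ 8) = P(X ≤ 8) - P(X ≤ 4)
                   = F(8) - F(4)
                   = 0.919720 - 0.206483
                   = 0.713237

This means approximately 71.3% of outcomes fall in the interval [5, 8].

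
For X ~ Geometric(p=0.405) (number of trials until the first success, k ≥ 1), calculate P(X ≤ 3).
0.789355

We have X ~ Geometric(p=0.405) (number of trials until the first success, k ≥ 1).

The CDF gives us P(X ≤ k).

Using the CDF:
P(X ≤ 3) = 0.789355

This means there's approximately a 78.9% chance that X is at most 3.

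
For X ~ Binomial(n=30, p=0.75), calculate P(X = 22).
0.159309

We have X ~ Binomial(n=30, p=0.75).

For a Binomial distribution, the PMF gives us the probability of each outcome.

Using the PMF formula:
P(X = 22) = 0.159309

Rounded to 4 decimal places: 0.1593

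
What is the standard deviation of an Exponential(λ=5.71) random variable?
0.1751

We have X ~ Exponential(λ=5.71).

For an Exponential distribution with λ=5.71:
σ = √Var(X) = 0.1751

The standard deviation is the square root of the variance.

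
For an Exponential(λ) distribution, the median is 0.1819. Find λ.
λ = 3.8106

For X ~ Exponential(λ), the CDF is F(x) = 1 - e^(-λx).
The median m satisfies F(m) = 0.5:
1 - e^(-λm) = 0.5
e^(-λm) = 0.5
λm = ln(2)
m = ln(2) / λ

Given m = 0.1819:
λ = ln(2) / 0.1819 = 0.693147 / 0.1819 = 3.8106

Verification: ln(2) / 3.8106 = 0.1819 ✓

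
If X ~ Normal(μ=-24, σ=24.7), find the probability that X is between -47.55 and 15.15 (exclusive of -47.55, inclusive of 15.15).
0.773336

We have X ~ Normal(μ=-24, σ=24.7).

To find P(-47.55 < X ≤ 15.15), we use:
P(-47.55 < X ≤ 15.15) = P(X ≤ 15.15) - P(X ≤ -47.55)
                 = F(15.15) - F(-47.55)
                 = 0.943519 - 0.170183
                 = 0.773336

So there's approximately a 77.3% chance that X falls in this range.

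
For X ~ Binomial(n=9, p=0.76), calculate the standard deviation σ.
1.2812

We have X ~ Binomial(n=9, p=0.76).

For a Binomial distribution with n=9, p=0.76:
σ = √Var(X) = 1.2812

The standard deviation is the square root of the variance.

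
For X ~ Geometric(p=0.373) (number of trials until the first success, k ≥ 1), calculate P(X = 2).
0.233871

We have X ~ Geometric(p=0.373) (number of trials until the first success, k ≥ 1).

For a Geometric distribution, the PMF gives us the probability of each outcome.

Using the PMF formula:
P(X = 2) = 0.233871

Rounded to 4 decimal places: 0.2339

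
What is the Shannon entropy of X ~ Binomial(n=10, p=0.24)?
1.6985 nats

We have X ~ Binomial(n=10, p=0.24).

The Shannon entropy measures the uncertainty or information content of the distribution.

For a Binomial distribution with n=10, p=0.24:
H(X) = 1.6985 nats

(In bits, this would be 2.4504 bits.)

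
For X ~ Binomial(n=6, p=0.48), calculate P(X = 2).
0.252689

We have X ~ Binomial(n=6, p=0.48).

For a Binomial distribution, the PMF gives us the probability of each outcome.

Using the PMF formula:
P(X = 2) = 0.252689

Rounded to 4 decimal places: 0.2527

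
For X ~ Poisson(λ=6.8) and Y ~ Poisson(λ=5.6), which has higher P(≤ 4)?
Y has higher probability (P(Y ≤ 4) = 0.3422 > P(X ≤ 4) = 0.1920)

Compute P(≤ 4) for each distribution:

X ~ Poisson(λ=6.8):
P(X ≤ 4) = 0.1920

Y ~ Poisson(λ=5.6):
P(Y ≤ 4) = 0.3422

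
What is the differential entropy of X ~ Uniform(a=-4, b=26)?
3.4012 nats

We have X ~ Uniform(a=-4, b=26).

The differential entropy measures the uncertainty or information content of the distribution.

For a Uniform distribution with a=-4, b=26:
h(X) = 3.4012 nats

(In bits, this would be 4.9069 bits.)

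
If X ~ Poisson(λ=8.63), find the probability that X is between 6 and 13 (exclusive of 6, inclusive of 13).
0.700688

We have X ~ Poisson(λ=8.63).

To find P(6 < X ≤ 13), we use:
P(6 < X ≤ 13) = P(X ≤ 13) - P(X ≤ 6)
                 = F(13) - F(6)
                 = 0.943275 - 0.242587
                 = 0.700688

So there's approximately a 70.1% chance that X falls in this range.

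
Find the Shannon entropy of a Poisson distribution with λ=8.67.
2.4886 nats

We have X ~ Poisson(λ=8.67).

The Shannon entropy measures the uncertainty or information content of the distribution.

For a Poisson distribution with λ=8.67:
H(X) = 2.4886 nats

(In bits, this would be 3.5903 bits.)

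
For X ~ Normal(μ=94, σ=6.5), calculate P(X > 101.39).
0.127785

We have X ~ Normal(μ=94, σ=6.5).

P(X > 101.39) = 1 - P(X ≤ 101.39)
                = 1 - F(101.39)
                = 1 - 0.872215
                = 0.127785

So there's approximately a 12.8% chance that X exceeds 101.39.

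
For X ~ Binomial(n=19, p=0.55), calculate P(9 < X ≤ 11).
0.354110

We have X ~ Binomial(n=19, p=0.55).

To find P(9 < X ≤ 11), we use:
P(9 < X ≤ 11) = P(X ≤ 11) - P(X ≤ 9)
                 = F(11) - F(9)
                 = 0.683074 - 0.328964
                 = 0.354110

So there's approximately a 35.4% chance that X falls in this range.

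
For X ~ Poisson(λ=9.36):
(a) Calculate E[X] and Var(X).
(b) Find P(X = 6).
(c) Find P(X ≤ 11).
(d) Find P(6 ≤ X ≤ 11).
(a) E[X] = 9.3600, Var(X) = 9.3600
(b) P(X = 6) = 0.080413
(c) P(X ≤ 11) = 0.766752
(d) P(6 ≤ X ≤ 11) = 0.671239

We have X ~ Poisson(λ=9.36).

(a) Moments:
E[X] = 9.3600
Var(X) = 9.3600
σ = √Var(X) = 3.0594

(b) Point probability using PMF:
P(X = 6) = 0.080413

(c) Cumulative probability using CDF:
P(X ≤ 11) = F(11) = 0.766752

(d) Range probability:
P(6 ≤ X ≤ 11) = P(X ≤ 11) - P(X ≤ 5)
                   = F(11) - F(5)
                   = 0.766752 - 0.095513
                   = 0.671239

This means approximately 67.1% of outcomes fall in the interval [6, 11].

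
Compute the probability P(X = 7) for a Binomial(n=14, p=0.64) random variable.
0.118284

We have X ~ Binomial(n=14, p=0.64).

For a Binomial distribution, the PMF gives us the probability of each outcome.

Using the PMF formula:
P(X = 7) = 0.118284

Rounded to 4 decimal places: 0.1183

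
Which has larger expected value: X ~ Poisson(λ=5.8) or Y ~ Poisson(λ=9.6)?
Y has larger mean (9.6000 > 5.8000)

Compute the expected value for each distribution:

X ~ Poisson(λ=5.8):
E[X] = 5.8000

Y ~ Poisson(λ=9.6):
E[Y] = 9.6000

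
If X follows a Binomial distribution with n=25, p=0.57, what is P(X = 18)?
0.052711

We have X ~ Binomial(n=25, p=0.57).

For a Binomial distribution, the PMF gives us the probability of each outcome.

Using the PMF formula:
P(X = 18) = 0.052711

Rounded to 4 decimal places: 0.0527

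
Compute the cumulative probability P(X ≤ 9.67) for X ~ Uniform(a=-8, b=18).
0.679615

We have X ~ Uniform(a=-8, b=18).

The CDF gives us P(X ≤ k).

Using the CDF:
P(X ≤ 9.67) = 0.679615

This means there's approximately a 68.0% chance that X is at most 9.67.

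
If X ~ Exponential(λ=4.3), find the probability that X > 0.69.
0.051457

We have X ~ Exponential(λ=4.3).

P(X > 0.69) = 1 - P(X ≤ 0.69)
                = 1 - F(0.69)
                = 1 - 0.948543
                = 0.051457

So there's approximately a 5.1% chance that X exceeds 0.69.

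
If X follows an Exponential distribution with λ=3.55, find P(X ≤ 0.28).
0.629907

We have X ~ Exponential(λ=3.55).

The CDF gives us P(X ≤ k).

Using the CDF:
P(X ≤ 0.28) = 0.629907

This means there's approximately a 63.0% chance that X is at most 0.28.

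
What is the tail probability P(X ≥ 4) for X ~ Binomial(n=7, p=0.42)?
0.329412

We have X ~ Binomial(n=7, p=0.42).

For discrete distributions, P(X ≥ 4) = 1 - P(X ≤ 3).

P(X ≤ 3) = 0.670588
P(X ≥ 4) = 1 - 0.670588 = 0.329412

So there's approximately a 32.9% chance that X is at least 4.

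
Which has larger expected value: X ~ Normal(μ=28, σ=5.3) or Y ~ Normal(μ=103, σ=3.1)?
Y has larger mean (103.0000 > 28.0000)

Compute the expected value for each distribution:

X ~ Normal(μ=28, σ=5.3):
E[X] = 28.0000

Y ~ Normal(μ=103, σ=3.1):
E[Y] = 103.0000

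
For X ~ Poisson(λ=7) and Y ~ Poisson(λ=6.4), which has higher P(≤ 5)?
Y has higher probability (P(Y ≤ 5) = 0.3837 > P(X ≤ 5) = 0.3007)

Compute P(≤ 5) for each distribution:

X ~ Poisson(λ=7):
P(X ≤ 5) = 0.3007

Y ~ Poisson(λ=6.4):
P(Y ≤ 5) = 0.3837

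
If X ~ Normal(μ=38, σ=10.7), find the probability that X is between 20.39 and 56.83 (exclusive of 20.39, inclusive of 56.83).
0.910877

We have X ~ Normal(μ=38, σ=10.7).

To find P(20.39 < X ≤ 56.83), we use:
P(20.39 < X ≤ 56.83) = P(X ≤ 56.83) - P(X ≤ 20.39)
                 = F(56.83) - F(20.39)
                 = 0.960780 - 0.049903
                 = 0.910877

So there's approximately a 91.1% chance that X falls in this range.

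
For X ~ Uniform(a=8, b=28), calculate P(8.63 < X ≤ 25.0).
0.818500

We have X ~ Uniform(a=8, b=28).

To find P(8.63 < X ≤ 25.0), we use:
P(8.63 < X ≤ 25.0) = P(X ≤ 25.0) - P(X ≤ 8.63)
                 = F(25.0) - F(8.63)
                 = 0.850000 - 0.031500
                 = 0.818500

So there's approximately a 81.8% chance that X falls in this range.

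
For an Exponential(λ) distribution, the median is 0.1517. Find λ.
λ = 4.5692

For X ~ Exponential(λ), the CDF is F(x) = 1 - e^(-λx).
The median m satisfies F(m) = 0.5:
1 - e^(-λm) = 0.5
e^(-λm) = 0.5
λm = ln(2)
m = ln(2) / λ

Given m = 0.1517:
λ = ln(2) / 0.1517 = 0.693147 / 0.1517 = 4.5692

Verification: ln(2) / 4.5692 = 0.1517 ✓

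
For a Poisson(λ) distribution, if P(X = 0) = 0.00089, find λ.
λ = 7.0243

For a Poisson(λ) distribution, the PMF at 0 is:
P(X = 0) = λ^0 e^(-λ) / 0! = e^(-λ)

Given P(X = 0) = 0.00089:
e^(-λ) = 0.00089
-λ = ln(0.00089)
λ = -ln(0.00089) = 7.0243

Verification: e^(-7.0243) = 0.00089 ✓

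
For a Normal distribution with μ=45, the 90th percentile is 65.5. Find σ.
σ = 15.9962

For X ~ Normal(μ, σ), the p-th percentile satisfies x = μ + z_p × σ,
where z_p = Φ⁻¹(p) is the standard normal quantile.

Step 1: z_{0.9} = Φ⁻¹(0.9) = 1.2816

Step 2: Solve for σ:
65.5 = 45 + 1.2816 × σ
σ = (65.5 - 45) / 1.2816
σ = 20.50 / 1.2816
σ = 15.9962

Verification: μ + z × σ = 45 + 1.2816 × 15.9962 = 65.50 ✓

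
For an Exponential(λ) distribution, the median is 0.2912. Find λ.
λ = 2.3803

For X ~ Exponential(λ), the CDF is F(x) = 1 - e^(-λx).
The median m satisfies F(m) = 0.5:
1 - e^(-λm) = 0.5
e^(-λm) = 0.5
λm = ln(2)
m = ln(2) / λ

Given m = 0.2912:
λ = ln(2) / 0.2912 = 0.693147 / 0.2912 = 2.3803

Verification: ln(2) / 2.3803 = 0.2912 ✓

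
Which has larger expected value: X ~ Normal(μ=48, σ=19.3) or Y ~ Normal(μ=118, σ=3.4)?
Y has larger mean (118.0000 > 48.0000)

Compute the expected value for each distribution:

X ~ Normal(μ=48, σ=19.3):
E[X] = 48.0000

Y ~ Normal(μ=118, σ=3.4):
E[Y] = 118.0000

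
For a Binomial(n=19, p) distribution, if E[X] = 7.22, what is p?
p = 0.38

For a Binomial(n, p) distribution:
E[X] = n × p

Given n = 19 and E[X] = 7.22:
7.22 = 19 × p
p = 7.22 / 19 = 0.38

Verification: Binomial(19, 0.38) has E[X] = 7.22 ✓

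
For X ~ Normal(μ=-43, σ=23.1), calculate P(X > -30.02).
0.287090

We have X ~ Normal(μ=-43, σ=23.1).

P(X > -30.02) = 1 - P(X ≤ -30.02)
                = 1 - F(-30.02)
                = 1 - 0.712910
                = 0.287090

So there's approximately a 28.7% chance that X exceeds -30.02.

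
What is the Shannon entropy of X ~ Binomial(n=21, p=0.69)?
2.1668 nats

We have X ~ Binomial(n=21, p=0.69).

The Shannon entropy measures the uncertainty or information content of the distribution.

For a Binomial distribution with n=21, p=0.69:
H(X) = 2.1668 nats

(In bits, this would be 3.1260 bits.)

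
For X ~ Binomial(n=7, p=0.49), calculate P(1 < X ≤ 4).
0.720184

We have X ~ Binomial(n=7, p=0.49).

To find P(1 < X ≤ 4), we use:
P(1 < X ≤ 4) = P(X ≤ 4) - P(X ≤ 1)
                 = F(4) - F(1)
                 = 0.789514 - 0.069329
                 = 0.720184

So there's approximately a 72.0% chance that X falls in this range.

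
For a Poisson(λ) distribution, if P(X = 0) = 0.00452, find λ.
λ = 5.3992

For a Poisson(λ) distribution, the PMF at 0 is:
P(X = 0) = λ^0 e^(-λ) / 0! = e^(-λ)

Given P(X = 0) = 0.00452:
e^(-λ) = 0.00452
-λ = ln(0.00452)
λ = -ln(0.00452) = 5.3992

Verification: e^(-5.3992) = 0.00452 ✓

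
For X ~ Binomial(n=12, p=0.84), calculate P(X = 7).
0.024506

We have X ~ Binomial(n=12, p=0.84).

For a Binomial distribution, the PMF gives us the probability of each outcome.

Using the PMF formula:
P(X = 7) = 0.024506

Rounded to 4 decimal places: 0.0245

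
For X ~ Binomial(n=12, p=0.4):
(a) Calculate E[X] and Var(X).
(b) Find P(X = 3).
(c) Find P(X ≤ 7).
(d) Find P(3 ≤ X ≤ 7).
(a) E[X] = 4.8000, Var(X) = 2.8800
(b) P(X = 3) = 0.141894
(c) P(X ≤ 7) = 0.942690
(d) P(3 ≤ X ≤ 7) = 0.859247

We have X ~ Binomial(n=12, p=0.4).

(a) Moments:
E[X] = 4.8000
Var(X) = 2.8800
σ = √Var(X) = 1.6971

(b) Point probability using PMF:
P(X = 3) = 0.141894

(c) Cumulative probability using CDF:
P(X ≤ 7) = F(7) = 0.942690

(d) Range probability:
P(3 ≤ X ≤ 7) = P(X ≤ 7) - P(X ≤ 2)
                   = F(7) - F(2)
                   = 0.942690 - 0.083443
                   = 0.859247

This means approximately 85.9% of outcomes fall in the interval [3, 7].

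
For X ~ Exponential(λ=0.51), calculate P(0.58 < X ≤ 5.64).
0.687599

We have X ~ Exponential(λ=0.51).

To find P(0.58 < X ≤ 5.64), we use:
P(0.58 < X ≤ 5.64) = P(X ≤ 5.64) - P(X ≤ 0.58)
                 = F(5.64) - F(0.58)
                 = 0.943663 - 0.256064
                 = 0.687599

So there's approximately a 68.8% chance that X falls in this range.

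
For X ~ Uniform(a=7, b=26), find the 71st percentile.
20.4900

We have X ~ Uniform(a=7, b=26).

We want to find x such that P(X ≤ x) = 0.71.

This is the 71st percentile, which means 71% of values fall below this point.

Using the inverse CDF (quantile function):
x = F⁻¹(0.71) = 20.4900

Verification: P(X ≤ 20.4900) = 0.71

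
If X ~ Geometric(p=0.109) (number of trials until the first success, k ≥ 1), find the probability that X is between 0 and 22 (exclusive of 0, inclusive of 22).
0.921058

We have X ~ Geometric(p=0.109) (number of trials until the first success, k ≥ 1).

To find P(0 < X ≤ 22), we use:
P(0 < X ≤ 22) = P(X ≤ 22) - P(X ≤ 0)
                 = F(22) - F(0)
                 = 0.921058 - 0.000000
                 = 0.921058

So there's approximately a 92.1% chance that X falls in this range.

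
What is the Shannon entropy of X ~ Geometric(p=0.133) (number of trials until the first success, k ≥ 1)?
2.9477 nats

We have X ~ Geometric(p=0.133) (number of trials until the first success, k ≥ 1).

The Shannon entropy measures the uncertainty or information content of the distribution.

For a Geometric distribution with p=0.133 (number of trials until the first success, k ≥ 1):
H(X) = 2.9477 nats

(In bits, this would be 4.2527 bits.)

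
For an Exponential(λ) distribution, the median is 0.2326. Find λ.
λ = 2.9800

For X ~ Exponential(λ), the CDF is F(x) = 1 - e^(-λx).
The median m satisfies F(m) = 0.5:
1 - e^(-λm) = 0.5
e^(-λm) = 0.5
λm = ln(2)
m = ln(2) / λ

Given m = 0.2326:
λ = ln(2) / 0.2326 = 0.693147 / 0.2326 = 2.9800

Verification: ln(2) / 2.9800 = 0.2326 ✓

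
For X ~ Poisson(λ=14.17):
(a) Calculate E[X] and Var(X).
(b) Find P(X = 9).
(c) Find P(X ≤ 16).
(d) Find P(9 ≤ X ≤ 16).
(a) E[X] = 14.1700, Var(X) = 14.1700
(b) P(X = 9) = 0.044526
(c) P(X ≤ 16) = 0.741029
(d) P(9 ≤ X ≤ 16) = 0.683963

We have X ~ Poisson(λ=14.17).

(a) Moments:
E[X] = 14.1700
Var(X) = 14.1700
σ = √Var(X) = 3.7643

(b) Point probability using PMF:
P(X = 9) = 0.044526

(c) Cumulative probability using CDF:
P(X ≤ 16) = F(16) = 0.741029

(d) Range probability:
P(9 ≤ X ≤ 16) = P(X ≤ 16) - P(X ≤ 8)
                   = F(16) - F(8)
                   = 0.741029 - 0.057066
                   = 0.683963

This means approximately 68.4% of outcomes fall in the interval [9, 16].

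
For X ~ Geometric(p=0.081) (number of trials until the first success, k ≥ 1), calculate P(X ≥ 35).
0.056588

We have X ~ Geometric(p=0.081) (number of trials until the first success, k ≥ 1).

For discrete distributions, P(X ≥ 35) = 1 - P(X ≤ 34).

P(X ≤ 34) = 0.943412
P(X ≥ 35) = 1 - 0.943412 = 0.056588

So there's approximately a 5.7% chance that X is at least 35.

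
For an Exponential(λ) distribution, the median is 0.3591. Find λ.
λ = 1.9302

For X ~ Exponential(λ), the CDF is F(x) = 1 - e^(-λx).
The median m satisfies F(m) = 0.5:
1 - e^(-λm) = 0.5
e^(-λm) = 0.5
λm = ln(2)
m = ln(2) / λ

Given m = 0.3591:
λ = ln(2) / 0.3591 = 0.693147 / 0.3591 = 1.9302

Verification: ln(2) / 1.9302 = 0.3591 ✓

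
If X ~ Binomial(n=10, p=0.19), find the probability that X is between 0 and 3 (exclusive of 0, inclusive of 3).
0.774497

We have X ~ Binomial(n=10, p=0.19).

To find P(0 < X ≤ 3), we use:
P(0 < X ≤ 3) = P(X ≤ 3) - P(X ≤ 0)
                 = F(3) - F(0)
                 = 0.896074 - 0.121577
                 = 0.774497

So there's approximately a 77.4% chance that X falls in this range.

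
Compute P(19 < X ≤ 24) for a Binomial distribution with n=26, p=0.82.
0.787735

We have X ~ Binomial(n=26, p=0.82).

To find P(19 < X ≤ 24), we use:
P(19 < X ≤ 24) = P(X ≤ 24) - P(X ≤ 19)
                 = F(24) - F(19)
                 = 0.961478 - 0.173743
                 = 0.787735

So there's approximately a 78.8% chance that X falls in this range.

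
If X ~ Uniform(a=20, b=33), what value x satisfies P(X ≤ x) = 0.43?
25.5900

We have X ~ Uniform(a=20, b=33).

We want to find x such that P(X ≤ x) = 0.43.

This is the 43rd percentile, which means 43% of values fall below this point.

Using the inverse CDF (quantile function):
x = F⁻¹(0.43) = 25.5900

Verification: P(X ≤ 25.5900) = 0.43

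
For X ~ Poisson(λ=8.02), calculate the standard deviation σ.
2.8320

We have X ~ Poisson(λ=8.02).

For a Poisson distribution with λ=8.02:
σ = √Var(X) = 2.8320

The standard deviation is the square root of the variance.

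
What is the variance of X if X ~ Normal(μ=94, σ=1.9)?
3.6100

We have X ~ Normal(μ=94, σ=1.9).

For a Normal distribution with μ=94, σ=1.9:
Var(X) = 3.6100

The variance measures the spread of the distribution around the mean.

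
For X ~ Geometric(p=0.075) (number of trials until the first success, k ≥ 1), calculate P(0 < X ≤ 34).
0.929398

We have X ~ Geometric(p=0.075) (number of trials until the first success, k ≥ 1).

To find P(0 < X ≤ 34), we use:
P(0 < X ≤ 34) = P(X ≤ 34) - P(X ≤ 0)
                 = F(34) - F(0)
                 = 0.929398 - 0.000000
                 = 0.929398

So there's approximately a 92.9% chance that X falls in this range.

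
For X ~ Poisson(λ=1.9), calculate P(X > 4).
0.044081

We have X ~ Poisson(λ=1.9).

P(X > 4) = 1 - P(X ≤ 4)
                = 1 - F(4)
                = 1 - 0.955919
                = 0.044081

So there's approximately a 4.4% chance that X exceeds 4.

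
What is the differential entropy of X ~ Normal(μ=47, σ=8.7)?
3.5823 nats

We have X ~ Normal(μ=47, σ=8.7).

The differential entropy measures the uncertainty or information content of the distribution.

For a Normal distribution with μ=47, σ=8.7:
h(X) = 3.5823 nats

(In bits, this would be 5.1681 bits.)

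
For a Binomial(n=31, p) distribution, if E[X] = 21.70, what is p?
p = 0.7

For a Binomial(n, p) distribution:
E[X] = n × p

Given n = 31 and E[X] = 21.70:
21.70 = 31 × p
p = 21.70 / 31 = 0.7

Verification: Binomial(31, 0.7) has E[X] = 21.70 ✓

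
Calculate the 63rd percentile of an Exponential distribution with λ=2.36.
0.4213

We have X ~ Exponential(λ=2.36).

We want to find x such that P(X ≤ x) = 0.63.

This is the 63rd percentile, which means 63% of values fall below this point.

Using the inverse CDF (quantile function):
x = F⁻¹(0.63) = 0.4213

Verification: P(X ≤ 0.4213) = 0.63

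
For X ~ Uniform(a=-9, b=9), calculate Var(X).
27.0000

We have X ~ Uniform(a=-9, b=9).

For a Uniform distribution with a=-9, b=9:
Var(X) = 27.0000

The variance measures the spread of the distribution around the mean.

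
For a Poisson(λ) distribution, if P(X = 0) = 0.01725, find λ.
λ = 4.0599

For a Poisson(λ) distribution, the PMF at 0 is:
P(X = 0) = λ^0 e^(-λ) / 0! = e^(-λ)

Given P(X = 0) = 0.01725:
e^(-λ) = 0.01725
-λ = ln(0.01725)
λ = -ln(0.01725) = 4.0599

Verification: e^(-4.0599) = 0.01725 ✓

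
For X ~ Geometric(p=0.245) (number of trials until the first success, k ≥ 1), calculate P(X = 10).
0.019529

We have X ~ Geometric(p=0.245) (number of trials until the first success, k ≥ 1).

For a Geometric distribution, the PMF gives us the probability of each outcome.

Using the PMF formula:
P(X = 10) = 0.019529

Rounded to 4 decimal places: 0.0195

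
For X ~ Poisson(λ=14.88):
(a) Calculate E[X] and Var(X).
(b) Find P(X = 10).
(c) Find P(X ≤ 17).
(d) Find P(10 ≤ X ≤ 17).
(a) E[X] = 14.8800, Var(X) = 14.8800
(b) P(X = 10) = 0.050578
(c) P(X ≤ 17) = 0.758944
(d) P(10 ≤ X ≤ 17) = 0.685107

We have X ~ Poisson(λ=14.88).

(a) Moments:
E[X] = 14.8800
Var(X) = 14.8800
σ = √Var(X) = 3.8575

(b) Point probability using PMF:
P(X = 10) = 0.050578

(c) Cumulative probability using CDF:
P(X ≤ 17) = F(17) = 0.758944

(d) Range probability:
P(10 ≤ X ≤ 17) = P(X ≤ 17) - P(X ≤ 9)
                   = F(17) - F(9)
                   = 0.758944 - 0.073837
                   = 0.685107

This means approximately 68.5% of outcomes fall in the interval [10, 17].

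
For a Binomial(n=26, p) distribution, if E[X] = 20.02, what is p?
p = 0.77

For a Binomial(n, p) distribution:
E[X] = n × p

Given n = 26 and E[X] = 20.02:
20.02 = 26 × p
p = 20.02 / 26 = 0.77

Verification: Binomial(26, 0.77) has E[X] = 20.02 ✓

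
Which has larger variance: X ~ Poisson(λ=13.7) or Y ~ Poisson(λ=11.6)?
X has larger variance (13.7000 > 11.6000)

Compute the variance for each distribution:

X ~ Poisson(λ=13.7):
Var(X) = 13.7000

Y ~ Poisson(λ=11.6):
Var(Y) = 11.6000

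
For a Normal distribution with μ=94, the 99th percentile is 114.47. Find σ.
σ = 8.7992

For X ~ Normal(μ, σ), the p-th percentile satisfies x = μ + z_p × σ,
where z_p = Φ⁻¹(p) is the standard normal quantile.

Step 1: z_{0.99} = Φ⁻¹(0.99) = 2.3263

Step 2: Solve for σ:
114.47 = 94 + 2.3263 × σ
σ = (114.47 - 94) / 2.3263
σ = 20.47 / 2.3263
σ = 8.7992

Verification: μ + z × σ = 94 + 2.3263 × 8.7992 = 114.47 ✓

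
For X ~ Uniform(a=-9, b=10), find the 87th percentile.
7.5300

We have X ~ Uniform(a=-9, b=10).

We want to find x such that P(X ≤ x) = 0.87.

This is the 87th percentile, which means 87% of values fall below this point.

Using the inverse CDF (quantile function):
x = F⁻¹(0.87) = 7.5300

Verification: P(X ≤ 7.5300) = 0.87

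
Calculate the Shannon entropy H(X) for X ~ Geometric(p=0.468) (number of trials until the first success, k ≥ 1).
1.4767 nats

We have X ~ Geometric(p=0.468) (number of trials until the first success, k ≥ 1).

The Shannon entropy measures the uncertainty or information content of the distribution.

For a Geometric distribution with p=0.468 (number of trials until the first success, k ≥ 1):
H(X) = 1.4767 nats

(In bits, this would be 2.1304 bits.)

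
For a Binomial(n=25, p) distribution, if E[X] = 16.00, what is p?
p = 0.64

For a Binomial(n, p) distribution:
E[X] = n × p

Given n = 25 and E[X] = 16.00:
16.00 = 25 × p
p = 16.00 / 25 = 0.64

Verification: Binomial(25, 0.64) has E[X] = 16.00 ✓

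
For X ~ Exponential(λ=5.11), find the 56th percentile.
0.1607

We have X ~ Exponential(λ=5.11).

We want to find x such that P(X ≤ x) = 0.56.

This is the 56th percentile, which means 56% of values fall below this point.

Using the inverse CDF (quantile function):
x = F⁻¹(0.56) = 0.1607

Verification: P(X ≤ 0.1607) = 0.56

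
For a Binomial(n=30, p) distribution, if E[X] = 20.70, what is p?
p = 0.69

For a Binomial(n, p) distribution:
E[X] = n × p

Given n = 30 and E[X] = 20.70:
20.70 = 30 × p
p = 20.70 / 30 = 0.69

Verification: Binomial(30, 0.69) has E[X] = 20.70 ✓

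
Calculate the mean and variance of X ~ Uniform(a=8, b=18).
E[X] = 13.0000, Var(X) = 8.3333

We have X ~ Uniform(a=8, b=18).

For a Uniform distribution with a=8, b=18:

Expected value:
E[X] = 13.0000

Variance:
Var(X) = 8.3333

Standard deviation:
σ = √Var(X) = 2.8868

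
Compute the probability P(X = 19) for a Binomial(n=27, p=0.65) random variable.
0.139401

We have X ~ Binomial(n=27, p=0.65).

For a Binomial distribution, the PMF gives us the probability of each outcome.

Using the PMF formula:
P(X = 19) = 0.139401

Rounded to 4 decimal places: 0.1394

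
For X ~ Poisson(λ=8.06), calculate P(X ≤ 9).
0.709152

We have X ~ Poisson(λ=8.06).

The CDF gives us P(X ≤ k).

Using the CDF:
P(X ≤ 9) = 0.709152

This means there's approximately a 70.9% chance that X is at most 9.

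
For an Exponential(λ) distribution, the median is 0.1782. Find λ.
λ = 3.8897

For X ~ Exponential(λ), the CDF is F(x) = 1 - e^(-λx).
The median m satisfies F(m) = 0.5:
1 - e^(-λm) = 0.5
e^(-λm) = 0.5
λm = ln(2)
m = ln(2) / λ

Given m = 0.1782:
λ = ln(2) / 0.1782 = 0.693147 / 0.1782 = 3.8897

Verification: ln(2) / 3.8897 = 0.1782 ✓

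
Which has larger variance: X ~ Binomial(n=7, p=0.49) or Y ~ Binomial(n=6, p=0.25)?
X has larger variance (1.7493 > 1.1250)

Compute the variance for each distribution:

X ~ Binomial(n=7, p=0.49):
Var(X) = 1.7493

Y ~ Binomial(n=6, p=0.25):
Var(Y) = 1.1250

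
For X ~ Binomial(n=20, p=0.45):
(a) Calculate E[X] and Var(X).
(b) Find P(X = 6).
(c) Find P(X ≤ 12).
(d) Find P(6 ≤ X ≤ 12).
(a) E[X] = 9.0000, Var(X) = 4.9500
(b) P(X = 6) = 0.074600
(c) P(X ≤ 12) = 0.941966
(d) P(6 ≤ X ≤ 12) = 0.886632

We have X ~ Binomial(n=20, p=0.45).

(a) Moments:
E[X] = 9.0000
Var(X) = 4.9500
σ = √Var(X) = 2.2249

(b) Point probability using PMF:
P(X = 6) = 0.074600

(c) Cumulative probability using CDF:
P(X ≤ 12) = F(12) = 0.941966

(d) Range probability:
P(6 ≤ X ≤ 12) = P(X ≤ 12) - P(X ≤ 5)
                   = F(12) - F(5)
                   = 0.941966 - 0.055334
                   = 0.886632

This means approximately 88.7% of outcomes fall in the interval [6, 12].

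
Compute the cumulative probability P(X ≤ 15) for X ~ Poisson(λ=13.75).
0.693852

We have X ~ Poisson(λ=13.75).

The CDF gives us P(X ≤ k).

Using the CDF:
P(X ≤ 15) = 0.693852

This means there's approximately a 69.4% chance that X is at most 15.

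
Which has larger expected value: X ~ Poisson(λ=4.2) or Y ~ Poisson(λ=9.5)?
Y has larger mean (9.5000 > 4.2000)

Compute the expected value for each distribution:

X ~ Poisson(λ=4.2):
E[X] = 4.2000

Y ~ Poisson(λ=9.5):
E[Y] = 9.5000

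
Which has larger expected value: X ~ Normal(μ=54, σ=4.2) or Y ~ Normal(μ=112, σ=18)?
Y has larger mean (112.0000 > 54.0000)

Compute the expected value for each distribution:

X ~ Normal(μ=54, σ=4.2):
E[X] = 54.0000

Y ~ Normal(μ=112, σ=18):
E[Y] = 112.0000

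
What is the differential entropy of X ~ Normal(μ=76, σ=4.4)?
2.9005 nats

We have X ~ Normal(μ=76, σ=4.4).

The differential entropy measures the uncertainty or information content of the distribution.

For a Normal distribution with μ=76, σ=4.4:
h(X) = 2.9005 nats

(In bits, this would be 4.1846 bits.)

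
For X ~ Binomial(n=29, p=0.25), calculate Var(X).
5.4375

We have X ~ Binomial(n=29, p=0.25).

For a Binomial distribution with n=29, p=0.25:
Var(X) = 5.4375

The variance measures the spread of the distribution around the mean.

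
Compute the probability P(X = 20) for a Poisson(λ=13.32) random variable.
0.020852

We have X ~ Poisson(λ=13.32).

For a Poisson distribution, the PMF gives us the probability of each outcome.

Using the PMF formula:
P(X = 20) = 0.020852

Rounded to 4 decimal places: 0.0209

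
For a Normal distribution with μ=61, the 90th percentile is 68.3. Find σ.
σ = 5.6962

For X ~ Normal(μ, σ), the p-th percentile satisfies x = μ + z_p × σ,
where z_p = Φ⁻¹(p) is the standard normal quantile.

Step 1: z_{0.9} = Φ⁻¹(0.9) = 1.2816

Step 2: Solve for σ:
68.3 = 61 + 1.2816 × σ
σ = (68.3 - 61) / 1.2816
σ = 7.30 / 1.2816
σ = 5.6962

Verification: μ + z × σ = 61 + 1.2816 × 5.6962 = 68.30 ✓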